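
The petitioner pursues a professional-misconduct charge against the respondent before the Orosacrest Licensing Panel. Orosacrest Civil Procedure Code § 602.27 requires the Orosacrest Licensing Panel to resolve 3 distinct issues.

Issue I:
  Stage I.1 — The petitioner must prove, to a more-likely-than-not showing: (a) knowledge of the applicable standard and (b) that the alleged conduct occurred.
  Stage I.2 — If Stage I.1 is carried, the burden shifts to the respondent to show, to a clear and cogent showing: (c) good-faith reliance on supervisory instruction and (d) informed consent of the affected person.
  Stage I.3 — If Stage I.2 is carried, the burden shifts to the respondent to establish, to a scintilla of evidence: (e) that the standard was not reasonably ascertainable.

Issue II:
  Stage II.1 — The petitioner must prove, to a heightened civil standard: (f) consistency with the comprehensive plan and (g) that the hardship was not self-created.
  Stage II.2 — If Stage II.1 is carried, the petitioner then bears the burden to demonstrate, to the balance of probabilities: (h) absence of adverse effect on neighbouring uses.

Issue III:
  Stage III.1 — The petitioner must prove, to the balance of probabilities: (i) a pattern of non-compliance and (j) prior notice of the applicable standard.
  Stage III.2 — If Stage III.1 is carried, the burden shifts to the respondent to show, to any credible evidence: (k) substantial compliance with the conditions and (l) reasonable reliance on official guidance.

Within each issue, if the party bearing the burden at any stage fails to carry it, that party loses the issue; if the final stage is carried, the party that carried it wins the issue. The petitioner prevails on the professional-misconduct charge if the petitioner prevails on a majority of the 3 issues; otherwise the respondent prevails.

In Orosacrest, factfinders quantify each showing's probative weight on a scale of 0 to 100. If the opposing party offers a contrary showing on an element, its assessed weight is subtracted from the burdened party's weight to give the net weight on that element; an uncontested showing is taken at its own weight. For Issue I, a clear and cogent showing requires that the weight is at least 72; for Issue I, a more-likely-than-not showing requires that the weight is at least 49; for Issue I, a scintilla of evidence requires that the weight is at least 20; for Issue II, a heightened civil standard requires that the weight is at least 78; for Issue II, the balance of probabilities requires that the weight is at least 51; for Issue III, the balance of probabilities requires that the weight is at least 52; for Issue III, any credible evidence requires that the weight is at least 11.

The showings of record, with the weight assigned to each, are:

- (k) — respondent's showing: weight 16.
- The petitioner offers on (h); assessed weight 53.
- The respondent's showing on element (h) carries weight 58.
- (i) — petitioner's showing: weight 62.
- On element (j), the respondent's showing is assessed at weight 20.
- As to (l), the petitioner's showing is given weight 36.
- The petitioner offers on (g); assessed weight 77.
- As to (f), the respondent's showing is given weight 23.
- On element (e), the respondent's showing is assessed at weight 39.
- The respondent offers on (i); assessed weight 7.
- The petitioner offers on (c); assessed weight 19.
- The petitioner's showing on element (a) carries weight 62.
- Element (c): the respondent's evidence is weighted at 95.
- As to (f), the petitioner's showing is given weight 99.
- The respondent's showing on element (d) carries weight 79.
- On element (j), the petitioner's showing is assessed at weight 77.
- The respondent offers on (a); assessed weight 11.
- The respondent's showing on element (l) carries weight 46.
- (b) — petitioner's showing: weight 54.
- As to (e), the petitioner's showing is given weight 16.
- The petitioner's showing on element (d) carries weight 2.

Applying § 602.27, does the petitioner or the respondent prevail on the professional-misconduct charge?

— Issue I —
Stage I.1 (petitioner, a more-likely-than-not showing, weight is at least 49): (a) net 62−11=51 ≥ 49 — meets; (b) 54 ≥ 49 — meets.
  The petitioner carries Stage I.1; the respondent now bears the burden.
Stage I.2 (respondent, a clear and cogent showing, weight is at least 72): (c) net 95−19=76 ≥ 72 — meets; (d) net 79−2=77 ≥ 72 — meets.
  All elements met. The respondent retains the burden for Stage I.3.
Stage I.3 (respondent, a scintilla of evidence, weight is at least 20): (e) net 39−16=23 ≥ 20 — meets.
  All elements met at the final stage.
All stages carried — the respondent prevails on this issue.
— Issue II —
Stage II.1 — burden on petitioner; standard: a heightened civil standard (weight is at least 78).
    (f): 99 − 23 = 76 < 78 [not met]
    (g): 77 < 78 [not met]
  The petitioner does not carry Stage II.1.
The respondent prevails on this issue.
— Issue III —
Stage III.1 (petitioner, the balance of probabilities, weight is at least 52): (i) net 62−7=55 ≥ 52 — meets; (j) net 77−20=57 ≥ 52 — meets.
  Stage III.1 is satisfied; the onus moves to the respondent.
Stage III.2 (respondent, any credible evidence, weight is at least 11): (k) 16 ≥ 11 — meets; (l) net 46−36=10 < 11 — fails.
  Not every element is met, so the respondent fails to carry Stage III.2.
The petitioner prevails on this issue.
Per-issue: Issue I → respondent; Issue II → respondent; Issue III → petitioner. The petitioner must prevail on a majority of issues; overall, the respondent prevails.

respondent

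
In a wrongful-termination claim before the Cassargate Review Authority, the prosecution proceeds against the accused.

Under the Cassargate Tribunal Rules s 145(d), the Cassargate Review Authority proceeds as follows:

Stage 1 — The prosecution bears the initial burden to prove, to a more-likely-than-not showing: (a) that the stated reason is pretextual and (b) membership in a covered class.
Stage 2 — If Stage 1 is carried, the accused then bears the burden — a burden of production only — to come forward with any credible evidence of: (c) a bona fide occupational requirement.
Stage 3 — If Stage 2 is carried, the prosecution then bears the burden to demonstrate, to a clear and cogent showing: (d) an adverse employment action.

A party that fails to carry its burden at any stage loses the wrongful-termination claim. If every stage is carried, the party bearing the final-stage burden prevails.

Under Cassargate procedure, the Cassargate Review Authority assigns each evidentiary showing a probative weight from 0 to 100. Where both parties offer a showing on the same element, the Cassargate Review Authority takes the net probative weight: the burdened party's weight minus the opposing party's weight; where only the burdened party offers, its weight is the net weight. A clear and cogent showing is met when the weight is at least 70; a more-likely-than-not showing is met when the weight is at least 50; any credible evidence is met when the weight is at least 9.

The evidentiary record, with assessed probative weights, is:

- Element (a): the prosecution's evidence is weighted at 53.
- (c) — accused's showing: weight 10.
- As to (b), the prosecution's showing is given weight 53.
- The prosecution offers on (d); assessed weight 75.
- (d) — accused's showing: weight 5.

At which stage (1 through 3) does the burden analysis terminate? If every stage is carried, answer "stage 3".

Stage 1 — burden on prosecution; standard: a more-likely-than-not showing (weight is at least 50).
    (a): 53 ≥ 50 [met]
    (b): 53 ≥ 50 [met]
  Stage 1 is satisfied; the onus moves to the accused.
Stage 2 — burden on accused; standard: any credible evidence (weight is at least 9).
    (c): 10 ≥ 9 [met]
  Stage 2 carried; the burden shifts to the prosecution.
Stage 3 — burden on prosecution; standard: a clear and cogent showing (weight is at least 70).
    (d): 75 − 5 = 70 ≥ 70 [met]
  Stage 3 carried; the final stage is satisfied.
With every stage satisfied, the prosecution prevails.

stage 3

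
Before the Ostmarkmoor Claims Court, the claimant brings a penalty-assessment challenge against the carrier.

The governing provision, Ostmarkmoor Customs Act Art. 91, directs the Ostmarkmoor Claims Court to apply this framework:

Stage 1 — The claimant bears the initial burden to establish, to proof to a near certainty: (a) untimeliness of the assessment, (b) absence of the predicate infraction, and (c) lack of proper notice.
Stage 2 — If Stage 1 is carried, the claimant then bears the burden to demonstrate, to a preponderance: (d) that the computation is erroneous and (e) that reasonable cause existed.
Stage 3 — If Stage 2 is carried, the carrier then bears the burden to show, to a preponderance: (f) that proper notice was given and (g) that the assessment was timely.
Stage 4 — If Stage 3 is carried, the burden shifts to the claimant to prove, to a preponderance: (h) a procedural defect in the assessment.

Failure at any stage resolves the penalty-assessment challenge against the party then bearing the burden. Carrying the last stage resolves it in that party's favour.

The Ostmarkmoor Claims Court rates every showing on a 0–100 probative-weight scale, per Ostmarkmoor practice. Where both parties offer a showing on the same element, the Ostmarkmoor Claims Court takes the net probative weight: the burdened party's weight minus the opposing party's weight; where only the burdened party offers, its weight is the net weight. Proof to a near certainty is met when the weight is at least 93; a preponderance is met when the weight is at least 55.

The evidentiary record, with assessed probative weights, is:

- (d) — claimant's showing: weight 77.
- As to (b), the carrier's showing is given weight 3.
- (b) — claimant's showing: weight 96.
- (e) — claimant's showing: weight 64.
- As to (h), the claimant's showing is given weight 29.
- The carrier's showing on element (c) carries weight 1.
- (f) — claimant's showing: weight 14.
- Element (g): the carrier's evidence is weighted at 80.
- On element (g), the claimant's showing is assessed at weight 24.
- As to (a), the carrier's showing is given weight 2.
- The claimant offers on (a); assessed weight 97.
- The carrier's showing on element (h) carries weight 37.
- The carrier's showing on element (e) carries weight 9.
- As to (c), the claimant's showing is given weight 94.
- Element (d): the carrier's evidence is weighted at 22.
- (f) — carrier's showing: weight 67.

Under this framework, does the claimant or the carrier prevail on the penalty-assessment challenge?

claimant

Stage 1 (claimant, proof to a near certainty, weight is at least 93): (a) net 97−2=95 ≥ 93 — meets; (b) net 96−3=93 ≥ 93 — meets; (c) net 94−1=93 ≥ 93 — meets.
  All elements met. The claimant retains the burden for Stage 2.
Stage 2 (claimant, a preponderance, weight is at least 55): (d) net 77−22=55 ≥ 55 — meets; (e) net 64−9=55 ≥ 55 — meets.
  The claimant carries Stage 2; the carrier now bears the burden.
Stage 3 (carrier, a preponderance, weight is at least 55): (f) net 67−14=53 < 55 — fails; (g) net 80−24=56 ≥ 55 — meets.
  Stage 3 not carried; the carrier fails its burden.
So the claimant prevails.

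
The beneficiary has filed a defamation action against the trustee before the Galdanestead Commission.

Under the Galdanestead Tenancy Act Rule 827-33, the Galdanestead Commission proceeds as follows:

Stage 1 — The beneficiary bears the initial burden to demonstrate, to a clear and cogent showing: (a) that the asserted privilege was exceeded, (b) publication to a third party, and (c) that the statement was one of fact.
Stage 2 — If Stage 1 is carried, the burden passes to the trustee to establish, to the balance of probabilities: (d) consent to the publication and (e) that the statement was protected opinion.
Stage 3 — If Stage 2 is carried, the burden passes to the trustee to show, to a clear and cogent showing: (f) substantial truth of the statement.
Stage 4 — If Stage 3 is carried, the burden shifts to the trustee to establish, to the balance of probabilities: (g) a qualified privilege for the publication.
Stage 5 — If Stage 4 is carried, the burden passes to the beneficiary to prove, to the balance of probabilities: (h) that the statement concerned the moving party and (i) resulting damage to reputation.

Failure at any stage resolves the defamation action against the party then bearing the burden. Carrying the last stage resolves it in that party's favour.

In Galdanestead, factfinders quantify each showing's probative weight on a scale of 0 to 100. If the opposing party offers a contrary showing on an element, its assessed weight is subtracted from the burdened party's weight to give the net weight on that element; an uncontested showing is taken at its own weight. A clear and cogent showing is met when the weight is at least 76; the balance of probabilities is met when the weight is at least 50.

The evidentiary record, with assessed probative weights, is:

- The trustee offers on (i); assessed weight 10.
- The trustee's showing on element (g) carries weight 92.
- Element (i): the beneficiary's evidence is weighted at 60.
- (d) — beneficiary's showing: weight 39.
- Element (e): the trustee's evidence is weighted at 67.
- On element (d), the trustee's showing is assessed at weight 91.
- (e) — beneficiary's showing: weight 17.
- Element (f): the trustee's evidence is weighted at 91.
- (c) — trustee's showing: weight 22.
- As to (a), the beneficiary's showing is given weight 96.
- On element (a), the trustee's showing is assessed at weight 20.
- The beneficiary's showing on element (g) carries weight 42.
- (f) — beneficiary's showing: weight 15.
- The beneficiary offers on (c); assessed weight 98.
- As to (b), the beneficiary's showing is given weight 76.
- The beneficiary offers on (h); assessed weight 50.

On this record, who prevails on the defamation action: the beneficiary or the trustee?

Stage 1 (beneficiary, a clear and cogent showing, weight is at least 76): (a) net 96−20=76 ≥ 76 — meets; (b) 76 ≥ 76 — meets; (c) net 98−22=76 ≥ 76 — meets.
  All elements met. The burden passes to the trustee.
Stage 2 (trustee, the balance of probabilities, weight is at least 50): (d) net 91−39=52 ≥ 50 — meets; (e) net 67−17=50 ≥ 50 — meets.
  All elements met. The trustee retains the burden for Stage 3.
Stage 3 (trustee, a clear and cogent showing, weight is at least 76): (f) net 91−15=76 ≥ 76 — meets.
  Stage 3 is satisfied; the trustee continues to bear the burden.
Stage 4 (trustee, the balance of probabilities, weight is at least 50): (g) net 92−42=50 ≥ 50 — meets.
  Stage 4 is satisfied; the onus moves to the beneficiary.
Stage 5 (beneficiary, the balance of probabilities, weight is at least 50): (h) 50 ≥ 50 — meets; (i) net 60−10=50 ≥ 50 — meets.
  Stage 5 carried; the final stage is satisfied.
Every stage carried; the beneficiary prevails.

beneficiary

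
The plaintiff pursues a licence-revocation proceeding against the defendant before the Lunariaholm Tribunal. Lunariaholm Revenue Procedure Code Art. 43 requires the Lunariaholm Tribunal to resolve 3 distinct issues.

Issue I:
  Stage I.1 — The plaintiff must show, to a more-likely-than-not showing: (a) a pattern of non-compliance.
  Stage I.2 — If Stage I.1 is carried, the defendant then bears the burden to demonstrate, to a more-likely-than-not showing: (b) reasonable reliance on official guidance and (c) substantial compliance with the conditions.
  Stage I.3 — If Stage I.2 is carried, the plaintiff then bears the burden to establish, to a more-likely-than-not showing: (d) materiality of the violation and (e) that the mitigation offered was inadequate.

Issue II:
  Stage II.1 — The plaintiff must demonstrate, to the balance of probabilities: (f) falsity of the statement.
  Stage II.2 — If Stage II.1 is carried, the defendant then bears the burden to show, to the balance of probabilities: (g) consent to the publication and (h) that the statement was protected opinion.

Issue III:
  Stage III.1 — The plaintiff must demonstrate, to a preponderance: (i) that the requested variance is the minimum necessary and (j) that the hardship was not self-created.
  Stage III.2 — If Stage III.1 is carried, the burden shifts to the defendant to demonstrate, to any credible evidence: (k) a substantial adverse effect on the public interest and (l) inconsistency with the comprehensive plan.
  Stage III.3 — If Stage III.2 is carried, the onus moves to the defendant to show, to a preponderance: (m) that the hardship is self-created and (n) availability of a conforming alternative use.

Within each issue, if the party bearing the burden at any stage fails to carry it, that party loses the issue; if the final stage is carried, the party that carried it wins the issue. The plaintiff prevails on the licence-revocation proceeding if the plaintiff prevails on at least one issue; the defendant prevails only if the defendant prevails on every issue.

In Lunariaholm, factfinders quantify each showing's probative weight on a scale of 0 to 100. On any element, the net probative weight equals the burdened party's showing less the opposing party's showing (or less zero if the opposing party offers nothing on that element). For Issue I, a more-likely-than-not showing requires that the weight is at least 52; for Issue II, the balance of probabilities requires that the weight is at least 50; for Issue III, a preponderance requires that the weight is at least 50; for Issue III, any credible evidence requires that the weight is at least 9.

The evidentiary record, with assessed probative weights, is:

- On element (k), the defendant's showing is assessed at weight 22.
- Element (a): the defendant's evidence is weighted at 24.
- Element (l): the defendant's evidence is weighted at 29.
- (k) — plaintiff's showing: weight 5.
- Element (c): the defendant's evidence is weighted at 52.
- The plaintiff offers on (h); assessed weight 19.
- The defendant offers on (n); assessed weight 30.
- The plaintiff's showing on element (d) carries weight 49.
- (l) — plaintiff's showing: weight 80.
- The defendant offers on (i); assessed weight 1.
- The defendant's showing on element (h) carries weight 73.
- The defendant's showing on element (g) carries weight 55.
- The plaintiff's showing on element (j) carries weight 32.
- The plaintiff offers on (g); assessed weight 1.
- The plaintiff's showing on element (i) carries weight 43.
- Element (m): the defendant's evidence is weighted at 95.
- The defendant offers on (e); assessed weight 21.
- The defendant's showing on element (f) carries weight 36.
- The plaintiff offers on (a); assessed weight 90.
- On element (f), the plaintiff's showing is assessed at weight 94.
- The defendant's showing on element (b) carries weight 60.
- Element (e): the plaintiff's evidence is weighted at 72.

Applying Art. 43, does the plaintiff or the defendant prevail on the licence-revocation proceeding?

defendant

— Issue I —
Stage I.1 — burden on plaintiff; standard: a more-likely-than-not showing (weight is at least 52).
    (a): 90 − 24 = 66 ≥ 52 [met]
  Stage I.1 carried; the burden shifts to the defendant.
Stage I.2 — burden on defendant; standard: a more-likely-than-not showing (weight is at least 52).
    (b): 60 ≥ 52 [met]
    (c): 52 ≥ 52 [met]
  Stage I.2 is satisfied; the onus moves to the plaintiff.
Stage I.3 — burden on plaintiff; standard: a more-likely-than-not showing (weight is at least 52).
    (d): 49 < 52 [not met]
    (e): 72 − 21 = 51 < 52 [not met]
  The plaintiff does not carry Stage I.3.
The analysis ends at Stage I.3; the defendant prevails on this issue.
— Issue II —
At Stage II.1 the plaintiff must meet the balance of probabilities (weight is at least 50): on (f) the weight is 94 less the opposing 36 gives net 58, which does reach 50, so (f) meets the standard.
  The plaintiff carries Stage II.1; the defendant now bears the burden.
At Stage II.2 the defendant must meet the balance of probabilities (weight is at least 50): on (g) the weight is 55 less the opposing 1 gives net 54, ≥ 50, so (g) meets the standard; on (h) the weight is 73 less the opposing 19 gives net 54, ≥ 50, so (h) meets the standard.
  The defendant carries the last stage.
With every stage satisfied, the defendant prevails on this issue.
— Issue III —
Stage III.1 — burden on plaintiff; standard: a preponderance (weight is at least 50).
    (i): 43 − 1 = 42 < 50 [not met]
    (j): 32 < 50 [not met]
  The plaintiff does not carry Stage III.1.
The defendant prevails on this issue.
Per-issue: Issue I → defendant; Issue II → defendant; Issue III → defendant. The plaintiff must prevail on at least one issue; overall, the defendant prevails.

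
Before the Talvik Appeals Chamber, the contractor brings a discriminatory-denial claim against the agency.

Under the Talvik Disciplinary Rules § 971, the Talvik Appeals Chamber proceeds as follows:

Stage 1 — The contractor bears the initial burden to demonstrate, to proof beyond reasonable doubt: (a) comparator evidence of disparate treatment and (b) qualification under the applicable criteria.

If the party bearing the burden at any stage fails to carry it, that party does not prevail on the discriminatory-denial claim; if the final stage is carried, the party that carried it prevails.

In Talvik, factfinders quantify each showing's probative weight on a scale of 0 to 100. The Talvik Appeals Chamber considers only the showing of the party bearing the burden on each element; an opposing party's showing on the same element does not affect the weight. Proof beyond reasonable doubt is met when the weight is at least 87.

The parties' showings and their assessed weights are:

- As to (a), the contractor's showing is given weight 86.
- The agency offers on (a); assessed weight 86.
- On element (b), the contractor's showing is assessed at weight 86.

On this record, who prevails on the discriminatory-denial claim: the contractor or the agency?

Stage 1 (contractor, proof beyond reasonable doubt, weight is at least 87): (a) 86 (agency's 86 disregarded) < 87 — fails; (b) 86 < 87 — fails.
  Not every element is met, so the contractor fails to carry Stage 1.
The agency prevails.

agency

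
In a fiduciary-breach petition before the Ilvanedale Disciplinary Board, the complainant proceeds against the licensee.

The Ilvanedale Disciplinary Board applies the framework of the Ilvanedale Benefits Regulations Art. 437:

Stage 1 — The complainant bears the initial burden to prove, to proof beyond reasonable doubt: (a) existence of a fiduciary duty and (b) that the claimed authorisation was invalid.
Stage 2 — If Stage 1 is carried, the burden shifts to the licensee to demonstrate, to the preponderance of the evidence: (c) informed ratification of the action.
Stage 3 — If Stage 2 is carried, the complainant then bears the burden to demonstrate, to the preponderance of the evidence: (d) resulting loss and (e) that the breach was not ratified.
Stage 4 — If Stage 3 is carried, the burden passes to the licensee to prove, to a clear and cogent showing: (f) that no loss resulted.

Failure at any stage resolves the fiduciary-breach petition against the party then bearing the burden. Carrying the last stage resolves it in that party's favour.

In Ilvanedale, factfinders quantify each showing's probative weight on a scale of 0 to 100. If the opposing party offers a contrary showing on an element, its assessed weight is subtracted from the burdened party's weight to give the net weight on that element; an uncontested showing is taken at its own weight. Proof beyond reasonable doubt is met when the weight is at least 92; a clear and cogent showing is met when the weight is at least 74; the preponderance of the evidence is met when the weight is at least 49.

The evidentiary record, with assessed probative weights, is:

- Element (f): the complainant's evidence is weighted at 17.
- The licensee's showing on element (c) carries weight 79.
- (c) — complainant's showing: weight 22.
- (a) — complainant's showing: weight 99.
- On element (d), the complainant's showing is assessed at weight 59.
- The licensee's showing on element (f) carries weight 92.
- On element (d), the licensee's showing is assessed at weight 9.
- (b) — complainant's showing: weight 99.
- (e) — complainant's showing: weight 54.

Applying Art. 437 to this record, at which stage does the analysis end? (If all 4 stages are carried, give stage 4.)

stage 4

Stage 1 — burden on complainant; standard: proof beyond reasonable doubt (weight is at least 92).
    (a): 99 ≥ 92 [met]
    (b): 99 ≥ 92 [met]
  Stage 1 carried; the burden shifts to the licensee.
Stage 2 — burden on licensee; standard: the preponderance of the evidence (weight is at least 49).
    (c): 79 − 22 = 57 ≥ 49 [met]
  Stage 2 carried; the burden shifts to the complainant.
Stage 3 — burden on complainant; standard: the preponderance of the evidence (weight is at least 49).
    (d): 59 − 9 = 50 ≥ 49 [met]
    (e): 54 ≥ 49 [met]
  Stage 3 is satisfied; the onus moves to the licensee.
Stage 4 — burden on licensee; standard: a clear and cogent showing (weight is at least 74).
    (f): 92 − 17 = 75 ≥ 74 [met]
  All elements met at the final stage.
Every stage carried; the licensee prevails.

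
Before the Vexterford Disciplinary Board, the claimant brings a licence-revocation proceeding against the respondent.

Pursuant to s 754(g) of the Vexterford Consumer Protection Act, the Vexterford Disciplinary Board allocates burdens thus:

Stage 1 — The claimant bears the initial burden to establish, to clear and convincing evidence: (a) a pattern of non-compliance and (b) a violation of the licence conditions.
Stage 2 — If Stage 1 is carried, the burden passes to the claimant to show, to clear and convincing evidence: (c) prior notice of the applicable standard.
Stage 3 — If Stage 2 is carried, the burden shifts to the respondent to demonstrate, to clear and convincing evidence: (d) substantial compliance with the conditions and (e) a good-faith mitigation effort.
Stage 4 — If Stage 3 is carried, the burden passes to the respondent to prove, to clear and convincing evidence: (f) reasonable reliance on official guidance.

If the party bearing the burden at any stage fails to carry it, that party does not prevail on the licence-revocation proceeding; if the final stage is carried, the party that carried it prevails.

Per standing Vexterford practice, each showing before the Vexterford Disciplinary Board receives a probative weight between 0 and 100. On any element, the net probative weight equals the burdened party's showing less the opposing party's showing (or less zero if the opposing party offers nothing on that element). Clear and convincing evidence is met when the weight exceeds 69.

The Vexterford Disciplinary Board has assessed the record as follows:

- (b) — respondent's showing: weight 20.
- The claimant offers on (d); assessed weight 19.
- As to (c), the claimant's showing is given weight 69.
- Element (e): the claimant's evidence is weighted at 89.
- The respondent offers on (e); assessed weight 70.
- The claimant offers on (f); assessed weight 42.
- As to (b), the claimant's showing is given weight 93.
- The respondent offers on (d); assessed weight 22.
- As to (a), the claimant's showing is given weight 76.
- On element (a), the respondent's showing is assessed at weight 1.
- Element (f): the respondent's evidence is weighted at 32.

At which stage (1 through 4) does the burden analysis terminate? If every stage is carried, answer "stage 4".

Stage 1 — burden on claimant; standard: clear and convincing evidence (weight exceeds 69).
    (a): 76 − 1 = 75 > 69 [met]
    (b): 93 − 20 = 73 > 69 [met]
  Stage 1 is satisfied; the claimant continues to bear the burden.
Stage 2 — burden on claimant; standard: clear and convincing evidence (weight exceeds 69).
    (c): 69 ≤ 69 [not met]
  The claimant does not carry Stage 2.
The analysis ends at Stage 2; the respondent prevails.

stage 2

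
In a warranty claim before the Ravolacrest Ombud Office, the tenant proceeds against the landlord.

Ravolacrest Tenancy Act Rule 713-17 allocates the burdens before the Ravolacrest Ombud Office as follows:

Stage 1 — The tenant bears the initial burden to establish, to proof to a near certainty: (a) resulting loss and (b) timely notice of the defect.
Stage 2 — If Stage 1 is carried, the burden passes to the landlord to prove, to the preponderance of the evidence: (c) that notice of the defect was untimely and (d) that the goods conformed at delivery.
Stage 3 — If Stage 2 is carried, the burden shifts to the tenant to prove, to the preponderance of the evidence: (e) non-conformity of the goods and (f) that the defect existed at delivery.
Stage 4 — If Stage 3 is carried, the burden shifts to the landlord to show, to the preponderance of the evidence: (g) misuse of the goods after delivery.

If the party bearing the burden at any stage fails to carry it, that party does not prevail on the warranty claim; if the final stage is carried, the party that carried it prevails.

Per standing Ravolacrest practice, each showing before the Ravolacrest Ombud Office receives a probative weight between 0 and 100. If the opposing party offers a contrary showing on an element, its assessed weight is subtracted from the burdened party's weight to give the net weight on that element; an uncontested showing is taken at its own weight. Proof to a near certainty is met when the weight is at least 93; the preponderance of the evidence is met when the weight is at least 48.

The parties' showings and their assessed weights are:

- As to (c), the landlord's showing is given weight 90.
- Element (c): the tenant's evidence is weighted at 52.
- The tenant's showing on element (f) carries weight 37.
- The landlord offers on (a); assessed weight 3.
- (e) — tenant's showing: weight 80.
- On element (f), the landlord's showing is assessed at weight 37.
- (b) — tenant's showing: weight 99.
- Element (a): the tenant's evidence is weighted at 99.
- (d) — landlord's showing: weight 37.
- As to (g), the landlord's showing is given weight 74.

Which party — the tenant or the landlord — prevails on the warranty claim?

tenant

At Stage 1 the tenant must meet proof to a near certainty (weight is at least 93): on (a) the weight is 99 less the opposing 3 gives net 96, ≥ 93, so (a) meets the standard; on (b) the weight is 99, ≥ 93, so (b) meets the standard.
  Stage 1 is satisfied; the onus moves to the landlord.
At Stage 2 the landlord must meet the preponderance of the evidence (weight is at least 48): on (c) the weight is 90 less the opposing 52 gives net 38, which does not reach 48, so (c) does not meet the standard; on (d) the weight is 37, < 48, so (d) does not meet the standard.
  Stage 2 not carried; the landlord fails its burden.
The analysis ends at Stage 2; the tenant prevails.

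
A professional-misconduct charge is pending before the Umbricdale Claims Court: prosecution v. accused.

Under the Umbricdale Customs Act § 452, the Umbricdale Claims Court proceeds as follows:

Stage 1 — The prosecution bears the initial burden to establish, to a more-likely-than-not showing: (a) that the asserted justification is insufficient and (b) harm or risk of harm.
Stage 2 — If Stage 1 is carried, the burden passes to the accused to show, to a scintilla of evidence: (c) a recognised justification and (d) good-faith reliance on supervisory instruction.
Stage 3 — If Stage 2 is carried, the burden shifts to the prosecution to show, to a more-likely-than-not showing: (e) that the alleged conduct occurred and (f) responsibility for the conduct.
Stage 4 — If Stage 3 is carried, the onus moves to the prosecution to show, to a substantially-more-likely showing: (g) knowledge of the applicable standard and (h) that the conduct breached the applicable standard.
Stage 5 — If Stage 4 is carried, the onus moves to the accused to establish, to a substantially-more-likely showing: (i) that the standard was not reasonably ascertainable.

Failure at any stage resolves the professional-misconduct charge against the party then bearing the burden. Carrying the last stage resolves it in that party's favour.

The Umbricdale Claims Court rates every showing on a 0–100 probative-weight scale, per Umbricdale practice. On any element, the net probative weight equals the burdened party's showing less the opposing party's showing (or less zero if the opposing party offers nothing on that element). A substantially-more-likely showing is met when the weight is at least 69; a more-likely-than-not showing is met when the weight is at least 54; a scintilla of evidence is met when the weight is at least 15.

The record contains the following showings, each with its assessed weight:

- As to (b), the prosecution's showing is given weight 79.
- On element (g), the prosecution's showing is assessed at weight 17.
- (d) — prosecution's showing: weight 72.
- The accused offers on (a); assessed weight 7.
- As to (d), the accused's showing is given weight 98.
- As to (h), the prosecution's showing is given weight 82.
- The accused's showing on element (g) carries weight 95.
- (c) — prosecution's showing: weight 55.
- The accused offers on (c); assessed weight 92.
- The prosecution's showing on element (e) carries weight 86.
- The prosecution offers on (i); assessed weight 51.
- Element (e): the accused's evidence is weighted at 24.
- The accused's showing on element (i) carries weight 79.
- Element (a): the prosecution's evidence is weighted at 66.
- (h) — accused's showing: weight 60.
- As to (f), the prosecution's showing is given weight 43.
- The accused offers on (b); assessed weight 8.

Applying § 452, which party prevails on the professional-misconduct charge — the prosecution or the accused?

Stage 1 (prosecution, a more-likely-than-not showing, weight is at least 54): (a) net 66−7=59 ≥ 54 — meets; (b) net 79−8=71 ≥ 54 — meets.
  All elements met. The burden passes to the accused.
Stage 2 (accused, a scintilla of evidence, weight is at least 15): (c) net 92−55=37 ≥ 15 — meets; (d) net 98−72=26 ≥ 15 — meets.
  All elements met. The burden passes to the prosecution.
Stage 3 (prosecution, a more-likely-than-not showing, weight is at least 54): (e) net 86−24=62 ≥ 54 — meets; (f) 43 < 54 — fails.
  The prosecution does not carry Stage 3.
The analysis ends at Stage 3; the accused prevails.

accused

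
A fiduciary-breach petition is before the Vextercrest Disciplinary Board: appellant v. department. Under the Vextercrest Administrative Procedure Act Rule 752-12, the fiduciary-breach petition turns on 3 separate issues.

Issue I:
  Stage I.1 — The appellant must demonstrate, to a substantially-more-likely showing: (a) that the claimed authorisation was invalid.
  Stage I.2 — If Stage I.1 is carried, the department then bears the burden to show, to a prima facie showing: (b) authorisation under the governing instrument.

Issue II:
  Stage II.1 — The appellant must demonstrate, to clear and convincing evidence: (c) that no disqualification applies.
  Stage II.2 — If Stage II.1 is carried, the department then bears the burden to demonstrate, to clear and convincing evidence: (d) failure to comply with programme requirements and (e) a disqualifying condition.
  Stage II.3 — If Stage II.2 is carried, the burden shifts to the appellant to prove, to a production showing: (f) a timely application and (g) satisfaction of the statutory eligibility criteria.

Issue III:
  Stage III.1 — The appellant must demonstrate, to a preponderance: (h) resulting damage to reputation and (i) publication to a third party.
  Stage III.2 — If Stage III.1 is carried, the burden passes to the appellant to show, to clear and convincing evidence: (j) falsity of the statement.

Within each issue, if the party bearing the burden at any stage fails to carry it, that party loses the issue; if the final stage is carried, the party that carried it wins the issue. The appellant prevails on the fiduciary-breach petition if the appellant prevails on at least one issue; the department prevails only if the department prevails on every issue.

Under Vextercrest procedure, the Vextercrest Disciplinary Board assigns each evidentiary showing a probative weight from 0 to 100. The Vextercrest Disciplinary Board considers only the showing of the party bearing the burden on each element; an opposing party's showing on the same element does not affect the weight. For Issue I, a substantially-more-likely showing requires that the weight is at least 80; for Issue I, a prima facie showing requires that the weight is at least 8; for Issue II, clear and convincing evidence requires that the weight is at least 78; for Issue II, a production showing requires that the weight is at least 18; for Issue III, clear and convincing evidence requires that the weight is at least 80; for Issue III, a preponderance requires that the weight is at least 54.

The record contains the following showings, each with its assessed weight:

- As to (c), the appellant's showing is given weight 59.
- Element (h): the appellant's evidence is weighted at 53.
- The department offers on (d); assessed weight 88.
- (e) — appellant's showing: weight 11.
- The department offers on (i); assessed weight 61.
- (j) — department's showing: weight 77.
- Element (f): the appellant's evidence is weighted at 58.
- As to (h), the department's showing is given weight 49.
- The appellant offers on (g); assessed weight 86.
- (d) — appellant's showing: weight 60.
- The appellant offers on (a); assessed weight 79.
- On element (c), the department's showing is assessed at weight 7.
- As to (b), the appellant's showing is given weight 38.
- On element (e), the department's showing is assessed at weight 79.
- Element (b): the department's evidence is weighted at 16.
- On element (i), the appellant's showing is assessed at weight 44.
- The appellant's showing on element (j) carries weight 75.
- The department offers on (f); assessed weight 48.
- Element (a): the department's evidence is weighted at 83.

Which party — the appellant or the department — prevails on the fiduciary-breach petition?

— Issue I —
At Stage I.1 the appellant must meet a substantially-more-likely showing (weight is at least 80): on (a) the weight is 79 (the department's 83 is given no effect), which does not reach 80, so (a) does not meet the standard.
  Stage I.1 not carried; the appellant fails its burden.
So the department prevails on this issue.
— Issue II —
Stage II.1 — burden on appellant; standard: clear and convincing evidence (weight is at least 78).
    (c): 59 (department's 7 disregarded) < 78 [not met]
  Stage II.1 not carried; the appellant fails its burden.
The department prevails on this issue.
— Issue III —
Stage III.1 (appellant, a preponderance, weight is at least 54): (h) 53 (department's 49 disregarded) < 54 — fails; (i) 44 (department's 61 disregarded) < 54 — fails.
  Stage III.1 not carried; the appellant fails its burden.
So the department prevails on this issue.
Per-issue: Issue I → department; Issue II → department; Issue III → department. The appellant must prevail on at least one issue; overall, the department prevails.

department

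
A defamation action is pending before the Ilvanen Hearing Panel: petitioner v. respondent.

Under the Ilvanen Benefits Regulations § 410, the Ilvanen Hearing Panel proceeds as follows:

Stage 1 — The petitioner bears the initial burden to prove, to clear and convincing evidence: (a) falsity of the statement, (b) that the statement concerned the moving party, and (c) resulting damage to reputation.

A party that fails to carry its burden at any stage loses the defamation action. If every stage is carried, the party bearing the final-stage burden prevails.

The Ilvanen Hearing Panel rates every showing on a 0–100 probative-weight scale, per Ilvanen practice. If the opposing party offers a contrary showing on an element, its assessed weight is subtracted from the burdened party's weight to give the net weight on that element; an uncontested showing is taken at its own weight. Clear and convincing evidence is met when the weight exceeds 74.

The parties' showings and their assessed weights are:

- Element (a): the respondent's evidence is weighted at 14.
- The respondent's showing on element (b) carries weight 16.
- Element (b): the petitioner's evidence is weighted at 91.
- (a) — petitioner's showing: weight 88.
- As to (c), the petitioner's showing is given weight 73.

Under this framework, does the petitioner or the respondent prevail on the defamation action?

Stage 1 (petitioner, clear and convincing evidence, weight exceeds 74): (a) net 88−14=74 ≤ 74 — fails; (b) net 91−16=75 > 74 — meets; (c) 73 ≤ 74 — fails.
  Stage 1 not carried; the petitioner fails its burden.
The analysis ends at Stage 1; the respondent prevails.

respondent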